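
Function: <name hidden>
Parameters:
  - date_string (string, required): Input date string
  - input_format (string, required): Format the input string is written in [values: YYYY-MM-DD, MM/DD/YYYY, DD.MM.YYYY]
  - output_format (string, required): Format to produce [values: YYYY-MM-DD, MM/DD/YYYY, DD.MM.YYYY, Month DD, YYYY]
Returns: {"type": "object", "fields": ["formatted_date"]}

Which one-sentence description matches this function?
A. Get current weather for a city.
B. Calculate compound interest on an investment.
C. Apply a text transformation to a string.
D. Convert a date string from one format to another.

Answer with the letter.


Parameters date_string, input_format, output_format and return ["formatted_date"] fit: Convert a date string from one format to another.
D


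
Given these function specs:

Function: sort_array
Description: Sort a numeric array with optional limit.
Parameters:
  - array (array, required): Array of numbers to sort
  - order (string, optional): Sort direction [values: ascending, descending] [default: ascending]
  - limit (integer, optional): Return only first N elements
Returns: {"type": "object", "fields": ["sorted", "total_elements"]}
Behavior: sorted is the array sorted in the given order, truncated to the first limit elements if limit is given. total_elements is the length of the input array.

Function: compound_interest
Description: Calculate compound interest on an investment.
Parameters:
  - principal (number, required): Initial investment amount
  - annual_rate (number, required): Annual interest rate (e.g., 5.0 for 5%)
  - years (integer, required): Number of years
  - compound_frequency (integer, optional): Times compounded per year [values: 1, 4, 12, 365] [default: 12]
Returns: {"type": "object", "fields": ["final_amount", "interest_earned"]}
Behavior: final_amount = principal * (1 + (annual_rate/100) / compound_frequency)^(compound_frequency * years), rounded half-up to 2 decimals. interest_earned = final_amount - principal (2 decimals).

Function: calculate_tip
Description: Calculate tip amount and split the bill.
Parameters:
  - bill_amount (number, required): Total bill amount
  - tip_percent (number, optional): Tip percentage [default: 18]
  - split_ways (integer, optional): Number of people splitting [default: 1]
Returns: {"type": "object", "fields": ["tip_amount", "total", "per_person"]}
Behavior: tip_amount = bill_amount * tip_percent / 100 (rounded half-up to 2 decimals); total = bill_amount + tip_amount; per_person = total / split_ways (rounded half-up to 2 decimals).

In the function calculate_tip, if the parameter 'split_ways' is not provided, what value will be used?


The calculate_tip spec declares:
  - split_ways (integer, optional): Number of people splitting [default: 1]
Default:
1


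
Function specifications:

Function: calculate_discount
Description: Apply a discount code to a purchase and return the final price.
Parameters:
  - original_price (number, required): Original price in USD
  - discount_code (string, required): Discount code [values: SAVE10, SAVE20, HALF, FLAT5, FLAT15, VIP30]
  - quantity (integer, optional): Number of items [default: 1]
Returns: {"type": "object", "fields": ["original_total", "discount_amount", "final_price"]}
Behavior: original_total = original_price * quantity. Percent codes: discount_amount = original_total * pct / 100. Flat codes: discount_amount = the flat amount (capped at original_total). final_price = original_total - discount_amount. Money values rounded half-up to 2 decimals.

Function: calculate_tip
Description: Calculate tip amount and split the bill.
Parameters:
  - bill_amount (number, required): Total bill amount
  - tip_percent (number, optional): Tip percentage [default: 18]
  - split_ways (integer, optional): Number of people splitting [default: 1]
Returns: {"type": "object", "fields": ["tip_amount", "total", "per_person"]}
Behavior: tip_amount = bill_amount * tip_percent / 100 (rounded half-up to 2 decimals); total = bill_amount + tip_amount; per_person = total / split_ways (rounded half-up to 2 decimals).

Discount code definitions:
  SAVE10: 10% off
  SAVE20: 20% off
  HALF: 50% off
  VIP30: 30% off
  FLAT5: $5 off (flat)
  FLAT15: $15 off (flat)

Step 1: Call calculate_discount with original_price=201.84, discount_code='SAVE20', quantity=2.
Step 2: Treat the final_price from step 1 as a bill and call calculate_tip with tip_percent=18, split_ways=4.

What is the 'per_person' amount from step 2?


Step 1: calculate_discount(original_price=201.84, discount_code=SAVE20, quantity=2)
  original_total = 201.84 * 2 = 403.68
  SAVE20 = 20% off: discount_amount = 403.68 * 20/100 = 80.736 -> 80.74
  final_price = 403.68 - 80.74 = 322.94
  -> final_price = 322.94
Step 2: calculate_tip(bill_amount=322.94, tip_percent=18, split_ways=4)
  tip_amount = 322.94 * 18/100 = 58.1292 -> 58.13
  total = 322.94 + 58.13 = 381.07
  per_person = 381.07 / 4 = 95.2675 -> 95.27
  -> per_person = 95.27
$95.27


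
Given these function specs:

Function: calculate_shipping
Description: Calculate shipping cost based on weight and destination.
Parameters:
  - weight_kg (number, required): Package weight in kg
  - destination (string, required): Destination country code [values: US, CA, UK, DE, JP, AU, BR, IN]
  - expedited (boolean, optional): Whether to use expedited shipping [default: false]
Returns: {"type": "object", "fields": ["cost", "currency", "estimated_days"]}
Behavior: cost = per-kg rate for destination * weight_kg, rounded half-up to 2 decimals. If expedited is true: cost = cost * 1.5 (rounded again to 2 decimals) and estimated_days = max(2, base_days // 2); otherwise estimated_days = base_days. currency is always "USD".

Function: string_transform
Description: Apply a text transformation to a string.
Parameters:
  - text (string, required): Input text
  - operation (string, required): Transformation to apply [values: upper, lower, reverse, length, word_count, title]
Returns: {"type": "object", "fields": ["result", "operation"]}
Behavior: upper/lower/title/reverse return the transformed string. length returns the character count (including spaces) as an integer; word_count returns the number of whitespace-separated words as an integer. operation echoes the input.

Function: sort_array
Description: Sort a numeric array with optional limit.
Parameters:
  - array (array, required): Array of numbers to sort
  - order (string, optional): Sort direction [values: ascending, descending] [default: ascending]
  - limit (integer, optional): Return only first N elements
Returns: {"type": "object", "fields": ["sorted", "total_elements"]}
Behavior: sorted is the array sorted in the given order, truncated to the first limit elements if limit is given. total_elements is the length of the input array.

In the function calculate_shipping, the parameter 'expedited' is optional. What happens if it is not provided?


The calculate_shipping spec declares:
  - expedited (boolean, optional): Whether to use expedited shipping [default: false]
It defaults to false


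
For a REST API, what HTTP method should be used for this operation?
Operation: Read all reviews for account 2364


GET = read, POST = create, PUT = update/replace, DELETE = remove
This operation is a read.
GET


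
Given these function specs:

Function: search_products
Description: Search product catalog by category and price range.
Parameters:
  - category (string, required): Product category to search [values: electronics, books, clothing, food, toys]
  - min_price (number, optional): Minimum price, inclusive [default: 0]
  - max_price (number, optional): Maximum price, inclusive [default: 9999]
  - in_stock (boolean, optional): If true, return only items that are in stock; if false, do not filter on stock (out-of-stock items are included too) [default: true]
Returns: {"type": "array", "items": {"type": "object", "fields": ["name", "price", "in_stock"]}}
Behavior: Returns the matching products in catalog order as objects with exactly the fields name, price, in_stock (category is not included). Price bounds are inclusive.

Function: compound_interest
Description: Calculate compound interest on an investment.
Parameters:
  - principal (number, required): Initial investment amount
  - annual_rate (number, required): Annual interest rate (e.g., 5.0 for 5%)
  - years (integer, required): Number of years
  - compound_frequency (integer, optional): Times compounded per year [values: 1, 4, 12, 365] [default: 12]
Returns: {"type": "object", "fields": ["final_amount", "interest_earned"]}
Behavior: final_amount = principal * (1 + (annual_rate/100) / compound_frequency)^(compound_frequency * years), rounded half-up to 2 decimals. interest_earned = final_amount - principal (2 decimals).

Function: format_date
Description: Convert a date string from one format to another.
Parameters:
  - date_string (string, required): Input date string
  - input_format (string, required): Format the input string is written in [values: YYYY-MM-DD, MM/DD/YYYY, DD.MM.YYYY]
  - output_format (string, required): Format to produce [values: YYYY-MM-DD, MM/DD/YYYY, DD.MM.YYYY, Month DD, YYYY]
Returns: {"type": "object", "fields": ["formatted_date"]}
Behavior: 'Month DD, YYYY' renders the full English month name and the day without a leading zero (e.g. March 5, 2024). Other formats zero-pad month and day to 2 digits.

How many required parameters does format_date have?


Parameters of format_date: date_string (required), input_format (required), output_format (required)
Required count:
3


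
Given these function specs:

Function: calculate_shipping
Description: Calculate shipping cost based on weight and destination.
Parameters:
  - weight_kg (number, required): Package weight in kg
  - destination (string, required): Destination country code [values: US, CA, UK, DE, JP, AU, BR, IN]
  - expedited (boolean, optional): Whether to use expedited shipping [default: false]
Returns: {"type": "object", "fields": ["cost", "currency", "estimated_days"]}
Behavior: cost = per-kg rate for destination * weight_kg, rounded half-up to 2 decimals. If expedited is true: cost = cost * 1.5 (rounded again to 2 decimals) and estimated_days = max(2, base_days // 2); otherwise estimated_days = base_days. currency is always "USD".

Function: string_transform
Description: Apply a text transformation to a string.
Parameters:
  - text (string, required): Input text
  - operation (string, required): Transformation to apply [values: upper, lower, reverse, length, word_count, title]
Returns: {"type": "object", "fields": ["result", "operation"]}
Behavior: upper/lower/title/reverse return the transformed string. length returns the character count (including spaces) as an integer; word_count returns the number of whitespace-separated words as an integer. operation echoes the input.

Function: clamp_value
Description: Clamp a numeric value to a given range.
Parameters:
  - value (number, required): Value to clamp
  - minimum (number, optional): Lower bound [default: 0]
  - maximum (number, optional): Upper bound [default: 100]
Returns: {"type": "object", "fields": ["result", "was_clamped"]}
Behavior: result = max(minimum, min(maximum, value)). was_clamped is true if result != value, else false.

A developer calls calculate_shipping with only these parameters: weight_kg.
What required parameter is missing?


Required parameters: weight_kg, destination
Provided: weight_kg
Missing: destination
destination


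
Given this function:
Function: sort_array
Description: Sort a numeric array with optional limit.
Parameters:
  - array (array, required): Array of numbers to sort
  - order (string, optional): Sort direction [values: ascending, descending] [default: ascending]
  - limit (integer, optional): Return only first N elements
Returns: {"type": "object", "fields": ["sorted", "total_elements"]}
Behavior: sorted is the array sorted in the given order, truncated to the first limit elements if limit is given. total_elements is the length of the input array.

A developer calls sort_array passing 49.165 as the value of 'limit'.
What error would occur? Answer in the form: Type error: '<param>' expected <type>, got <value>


Spec: 'limit' is declared as integer; 49.165 is a non-integer number.
Type error: 'limit' expected integer, got 49.165


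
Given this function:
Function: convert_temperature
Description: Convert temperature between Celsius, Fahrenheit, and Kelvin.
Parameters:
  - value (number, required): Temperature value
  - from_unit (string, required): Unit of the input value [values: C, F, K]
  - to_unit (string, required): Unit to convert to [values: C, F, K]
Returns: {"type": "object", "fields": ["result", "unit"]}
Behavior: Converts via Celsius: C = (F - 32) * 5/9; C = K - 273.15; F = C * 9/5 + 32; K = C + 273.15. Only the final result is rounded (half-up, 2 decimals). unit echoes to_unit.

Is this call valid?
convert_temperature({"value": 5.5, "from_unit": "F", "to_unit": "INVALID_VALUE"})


Checking parameter values...
Parameter 'to_unit' has value 'INVALID_VALUE' not in allowed: C, F, K
Invalid - 'to_unit' must be one of C, F, K


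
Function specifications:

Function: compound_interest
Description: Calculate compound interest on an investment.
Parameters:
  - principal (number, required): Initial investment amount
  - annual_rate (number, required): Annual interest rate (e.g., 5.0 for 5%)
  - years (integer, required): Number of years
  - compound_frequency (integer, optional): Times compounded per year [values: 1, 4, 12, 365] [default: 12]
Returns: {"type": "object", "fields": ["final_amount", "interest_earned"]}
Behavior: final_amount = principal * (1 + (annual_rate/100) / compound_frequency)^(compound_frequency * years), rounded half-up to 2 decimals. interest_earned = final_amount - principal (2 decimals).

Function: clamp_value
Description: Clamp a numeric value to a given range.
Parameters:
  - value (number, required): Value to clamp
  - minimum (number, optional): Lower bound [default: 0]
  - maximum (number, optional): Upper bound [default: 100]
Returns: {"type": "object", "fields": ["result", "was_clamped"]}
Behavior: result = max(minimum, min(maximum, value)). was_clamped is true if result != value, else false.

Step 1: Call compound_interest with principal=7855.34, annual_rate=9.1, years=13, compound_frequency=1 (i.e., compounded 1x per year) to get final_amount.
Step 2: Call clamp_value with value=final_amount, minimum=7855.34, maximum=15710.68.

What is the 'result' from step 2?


Step 1: compound_interest
  rate per period = 9.1/100/1 = 0.091 (keep full precision); periods = 1 * 13 = 13
  (1 + 0.091)^13 = 3.10257121
  final_amount = 7855.34 * 3.10257121 = 24371.751699 -> 24371.75
  interest_earned = 24371.75 - 7855.34 = 16516.41
  -> final_amount = 24371.75
Step 2: clamp_value(value=24371.75, minimum=7855.34, maximum=15710.68)
  result = max(7855.34, min(15710.68, 24371.75)) = max(7855.34, 15710.68) = 15710.68
  was_clamped = (15710.68 != 24371.75) = true
  -> result = 15710.68
15710.68


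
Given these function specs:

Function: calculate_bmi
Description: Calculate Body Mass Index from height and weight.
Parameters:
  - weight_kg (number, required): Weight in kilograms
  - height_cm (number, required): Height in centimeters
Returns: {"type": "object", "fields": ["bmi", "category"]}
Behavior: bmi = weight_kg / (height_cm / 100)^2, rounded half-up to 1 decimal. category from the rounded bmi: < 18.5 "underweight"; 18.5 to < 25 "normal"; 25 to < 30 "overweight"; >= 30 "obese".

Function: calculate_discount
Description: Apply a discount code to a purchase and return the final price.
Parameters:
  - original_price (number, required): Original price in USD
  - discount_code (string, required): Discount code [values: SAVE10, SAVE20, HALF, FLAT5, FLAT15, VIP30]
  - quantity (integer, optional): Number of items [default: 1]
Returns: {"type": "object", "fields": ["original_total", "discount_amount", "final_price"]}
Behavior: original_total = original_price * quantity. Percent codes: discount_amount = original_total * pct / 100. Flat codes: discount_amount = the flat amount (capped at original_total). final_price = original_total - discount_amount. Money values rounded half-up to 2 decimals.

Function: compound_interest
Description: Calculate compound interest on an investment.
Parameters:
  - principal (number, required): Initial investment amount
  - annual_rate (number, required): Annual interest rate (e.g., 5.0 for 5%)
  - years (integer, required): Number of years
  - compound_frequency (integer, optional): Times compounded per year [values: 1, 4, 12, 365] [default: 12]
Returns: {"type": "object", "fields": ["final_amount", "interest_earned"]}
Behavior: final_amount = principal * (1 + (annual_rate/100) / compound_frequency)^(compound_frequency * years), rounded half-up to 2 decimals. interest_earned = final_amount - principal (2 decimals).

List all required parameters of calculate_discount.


Parameters of calculate_discount and their required/optional flag:
  original_price: required
  discount_code: required
  quantity: optional
discount_code, original_price


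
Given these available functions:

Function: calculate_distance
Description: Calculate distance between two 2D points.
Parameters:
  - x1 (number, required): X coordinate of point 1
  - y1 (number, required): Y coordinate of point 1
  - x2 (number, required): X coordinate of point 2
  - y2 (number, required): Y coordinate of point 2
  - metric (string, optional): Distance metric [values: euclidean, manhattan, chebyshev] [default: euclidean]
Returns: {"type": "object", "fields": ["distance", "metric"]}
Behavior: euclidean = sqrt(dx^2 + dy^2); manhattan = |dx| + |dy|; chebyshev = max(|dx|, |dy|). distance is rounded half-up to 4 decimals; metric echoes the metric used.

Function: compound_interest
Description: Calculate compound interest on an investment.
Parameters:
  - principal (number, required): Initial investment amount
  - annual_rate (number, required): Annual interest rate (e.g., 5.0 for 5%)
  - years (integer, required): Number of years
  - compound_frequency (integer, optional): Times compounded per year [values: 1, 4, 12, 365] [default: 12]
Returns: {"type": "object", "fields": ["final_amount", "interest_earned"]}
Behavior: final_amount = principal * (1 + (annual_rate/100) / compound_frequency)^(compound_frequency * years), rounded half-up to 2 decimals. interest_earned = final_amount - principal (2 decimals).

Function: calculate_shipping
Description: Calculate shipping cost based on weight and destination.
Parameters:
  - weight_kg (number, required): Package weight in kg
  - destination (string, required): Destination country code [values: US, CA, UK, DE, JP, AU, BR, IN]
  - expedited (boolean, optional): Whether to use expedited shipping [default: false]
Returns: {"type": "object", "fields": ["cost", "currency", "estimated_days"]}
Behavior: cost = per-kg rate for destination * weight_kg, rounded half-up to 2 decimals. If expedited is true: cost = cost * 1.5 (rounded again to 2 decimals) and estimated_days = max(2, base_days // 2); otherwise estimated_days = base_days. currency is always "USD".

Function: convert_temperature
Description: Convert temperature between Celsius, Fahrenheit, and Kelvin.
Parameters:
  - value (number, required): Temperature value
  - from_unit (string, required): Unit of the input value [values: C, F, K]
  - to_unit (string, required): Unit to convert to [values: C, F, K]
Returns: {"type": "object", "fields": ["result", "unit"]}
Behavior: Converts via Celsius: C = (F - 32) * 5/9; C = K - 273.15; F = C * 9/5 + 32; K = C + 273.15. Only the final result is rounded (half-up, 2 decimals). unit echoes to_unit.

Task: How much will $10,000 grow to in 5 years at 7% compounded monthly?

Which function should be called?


The task needs a function whose description is: Calculate compound interest on an investment.
compound_interest


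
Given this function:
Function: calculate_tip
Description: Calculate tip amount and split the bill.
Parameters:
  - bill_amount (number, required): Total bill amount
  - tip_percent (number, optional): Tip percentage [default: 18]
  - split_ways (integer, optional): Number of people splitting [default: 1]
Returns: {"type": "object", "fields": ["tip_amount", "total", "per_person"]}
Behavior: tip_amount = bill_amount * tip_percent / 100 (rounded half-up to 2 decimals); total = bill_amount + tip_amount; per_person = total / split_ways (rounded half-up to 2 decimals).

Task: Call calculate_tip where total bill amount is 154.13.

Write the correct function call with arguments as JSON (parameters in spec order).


Mapping each described value to its parameter name:
  'Total bill amount' -> bill_amount = 154.13
calculate_tip({"bill_amount": 154.13})


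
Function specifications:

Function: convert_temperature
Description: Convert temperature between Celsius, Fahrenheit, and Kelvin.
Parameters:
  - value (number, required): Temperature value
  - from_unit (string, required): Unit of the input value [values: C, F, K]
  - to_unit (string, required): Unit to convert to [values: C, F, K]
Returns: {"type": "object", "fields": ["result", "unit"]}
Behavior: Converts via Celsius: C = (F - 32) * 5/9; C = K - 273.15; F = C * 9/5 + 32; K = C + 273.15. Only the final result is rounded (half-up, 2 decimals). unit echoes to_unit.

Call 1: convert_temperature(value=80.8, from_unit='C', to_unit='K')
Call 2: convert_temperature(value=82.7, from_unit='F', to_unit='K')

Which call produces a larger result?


Call 1:
  Input already in C: 80.8
  To K: 80.8 + 273.15 = 353.95
  Round to 2 decimals: 353.95
  -> 353.95 K
Call 2:
  To C: (82.7 - 32) * 5/9 = 28.166667
  To K: 28.166667 + 273.15 = 301.316667
  Round to 2 decimals: 301.32
  -> 301.32 K
Call 1 (353.95 K)


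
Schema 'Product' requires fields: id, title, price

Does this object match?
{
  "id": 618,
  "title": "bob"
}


Checking required fields...
Missing: price
Invalid - missing required field 'price'


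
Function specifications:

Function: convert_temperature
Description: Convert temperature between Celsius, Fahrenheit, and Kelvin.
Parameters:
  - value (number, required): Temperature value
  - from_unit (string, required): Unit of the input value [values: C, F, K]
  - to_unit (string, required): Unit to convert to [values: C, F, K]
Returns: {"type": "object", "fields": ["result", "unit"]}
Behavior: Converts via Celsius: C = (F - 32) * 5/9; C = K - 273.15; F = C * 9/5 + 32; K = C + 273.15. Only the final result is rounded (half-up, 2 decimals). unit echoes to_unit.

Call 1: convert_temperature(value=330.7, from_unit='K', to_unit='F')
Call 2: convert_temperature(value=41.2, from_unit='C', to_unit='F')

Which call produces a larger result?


Call 1:
  To C: 330.7 - 273.15 = 57.55
  To F: 57.55 * 9/5 + 32 = 135.59
  Round to 2 decimals: 135.59
  -> 135.59 F
Call 2:
  Input already in C: 41.2
  To F: 41.2 * 9/5 + 32 = 106.16
  Round to 2 decimals: 106.16
  -> 106.16 F
Call 1 (135.59 F)


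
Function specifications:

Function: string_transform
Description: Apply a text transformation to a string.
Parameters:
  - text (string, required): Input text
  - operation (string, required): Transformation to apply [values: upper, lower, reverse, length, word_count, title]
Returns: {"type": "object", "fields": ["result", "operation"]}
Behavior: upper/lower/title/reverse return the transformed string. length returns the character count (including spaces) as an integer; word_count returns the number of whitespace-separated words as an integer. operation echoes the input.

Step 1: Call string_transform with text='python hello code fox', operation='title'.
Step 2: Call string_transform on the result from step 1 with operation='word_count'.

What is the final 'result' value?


Step 1: string_transform(text='python hello code fox', operation='title')
  -> result = 'Python Hello Code Fox'
Step 2: string_transform(text='Python Hello Code Fox', operation='word_count')
  words: Python, Hello, Code, Fox -> 4
  -> result = 4
4


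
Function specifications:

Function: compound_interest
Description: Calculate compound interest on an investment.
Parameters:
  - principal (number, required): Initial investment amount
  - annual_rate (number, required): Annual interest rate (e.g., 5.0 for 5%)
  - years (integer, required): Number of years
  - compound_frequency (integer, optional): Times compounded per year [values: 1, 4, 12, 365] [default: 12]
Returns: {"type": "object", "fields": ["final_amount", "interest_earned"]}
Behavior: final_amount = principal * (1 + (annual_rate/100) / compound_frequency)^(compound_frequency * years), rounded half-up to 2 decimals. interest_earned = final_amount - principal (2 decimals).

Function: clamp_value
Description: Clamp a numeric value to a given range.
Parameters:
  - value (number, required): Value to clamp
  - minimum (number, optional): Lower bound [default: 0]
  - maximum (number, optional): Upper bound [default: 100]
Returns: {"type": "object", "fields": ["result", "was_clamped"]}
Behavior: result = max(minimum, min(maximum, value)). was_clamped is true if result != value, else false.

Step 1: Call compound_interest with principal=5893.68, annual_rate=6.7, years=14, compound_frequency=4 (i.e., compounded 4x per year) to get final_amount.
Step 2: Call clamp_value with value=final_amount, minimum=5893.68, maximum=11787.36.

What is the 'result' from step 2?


Step 1: compound_interest
  rate per period = 6.7/100/4 = 0.01675 (keep full precision); periods = 4 * 14 = 56
  (1 + 0.01675)^56 = 2.53509443
  final_amount = 5893.68 * 2.53509443 = 14941.035314 -> 14941.04
  interest_earned = 14941.04 - 5893.68 = 9047.36
  -> final_amount = 14941.04
Step 2: clamp_value(value=14941.04, minimum=5893.68, maximum=11787.36)
  result = max(5893.68, min(11787.36, 14941.04)) = max(5893.68, 11787.36) = 11787.36
  was_clamped = (11787.36 != 14941.04) = true
  -> result = 11787.36
11787.36


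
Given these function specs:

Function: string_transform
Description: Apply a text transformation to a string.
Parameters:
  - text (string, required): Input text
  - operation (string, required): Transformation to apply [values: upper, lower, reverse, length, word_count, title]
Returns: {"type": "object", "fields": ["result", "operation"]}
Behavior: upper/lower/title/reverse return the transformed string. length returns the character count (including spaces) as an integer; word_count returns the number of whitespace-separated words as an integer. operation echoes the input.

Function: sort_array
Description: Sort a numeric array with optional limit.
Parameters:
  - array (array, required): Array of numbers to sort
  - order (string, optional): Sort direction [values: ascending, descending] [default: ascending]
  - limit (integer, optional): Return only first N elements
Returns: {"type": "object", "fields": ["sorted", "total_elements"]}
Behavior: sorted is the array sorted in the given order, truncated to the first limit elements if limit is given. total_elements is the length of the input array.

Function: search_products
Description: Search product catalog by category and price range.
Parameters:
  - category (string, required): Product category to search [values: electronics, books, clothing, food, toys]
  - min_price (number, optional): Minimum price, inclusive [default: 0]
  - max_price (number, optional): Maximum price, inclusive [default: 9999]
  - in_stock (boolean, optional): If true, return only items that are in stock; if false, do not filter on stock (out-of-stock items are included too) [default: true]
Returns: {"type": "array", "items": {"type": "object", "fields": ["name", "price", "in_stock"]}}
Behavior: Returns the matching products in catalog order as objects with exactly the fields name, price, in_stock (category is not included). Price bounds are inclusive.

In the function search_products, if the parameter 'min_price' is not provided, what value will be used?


The search_products spec declares:
  - min_price (number, optional): Minimum price, inclusive [default: 0]
Default:
0


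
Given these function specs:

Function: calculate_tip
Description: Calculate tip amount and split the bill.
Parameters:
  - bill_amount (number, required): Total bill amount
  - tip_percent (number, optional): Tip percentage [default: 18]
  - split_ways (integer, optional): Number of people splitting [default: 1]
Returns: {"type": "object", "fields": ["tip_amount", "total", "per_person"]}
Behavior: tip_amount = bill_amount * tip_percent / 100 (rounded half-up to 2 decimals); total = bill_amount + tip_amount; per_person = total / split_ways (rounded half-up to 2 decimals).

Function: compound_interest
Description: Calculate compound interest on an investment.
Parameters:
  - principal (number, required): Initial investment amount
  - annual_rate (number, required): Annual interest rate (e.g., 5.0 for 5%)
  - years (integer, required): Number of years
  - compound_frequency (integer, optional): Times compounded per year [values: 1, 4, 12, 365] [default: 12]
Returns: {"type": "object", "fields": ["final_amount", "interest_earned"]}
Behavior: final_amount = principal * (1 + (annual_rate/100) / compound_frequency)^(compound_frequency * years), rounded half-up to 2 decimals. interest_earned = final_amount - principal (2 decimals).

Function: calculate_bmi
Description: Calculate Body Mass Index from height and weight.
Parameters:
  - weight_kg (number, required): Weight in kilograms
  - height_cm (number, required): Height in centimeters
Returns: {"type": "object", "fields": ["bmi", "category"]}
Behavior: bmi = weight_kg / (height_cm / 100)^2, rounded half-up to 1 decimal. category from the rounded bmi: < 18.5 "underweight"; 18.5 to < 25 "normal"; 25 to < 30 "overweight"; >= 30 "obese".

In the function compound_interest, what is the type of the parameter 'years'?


The compound_interest spec declares:
  - years (integer, required): Number of years
Type:
integer


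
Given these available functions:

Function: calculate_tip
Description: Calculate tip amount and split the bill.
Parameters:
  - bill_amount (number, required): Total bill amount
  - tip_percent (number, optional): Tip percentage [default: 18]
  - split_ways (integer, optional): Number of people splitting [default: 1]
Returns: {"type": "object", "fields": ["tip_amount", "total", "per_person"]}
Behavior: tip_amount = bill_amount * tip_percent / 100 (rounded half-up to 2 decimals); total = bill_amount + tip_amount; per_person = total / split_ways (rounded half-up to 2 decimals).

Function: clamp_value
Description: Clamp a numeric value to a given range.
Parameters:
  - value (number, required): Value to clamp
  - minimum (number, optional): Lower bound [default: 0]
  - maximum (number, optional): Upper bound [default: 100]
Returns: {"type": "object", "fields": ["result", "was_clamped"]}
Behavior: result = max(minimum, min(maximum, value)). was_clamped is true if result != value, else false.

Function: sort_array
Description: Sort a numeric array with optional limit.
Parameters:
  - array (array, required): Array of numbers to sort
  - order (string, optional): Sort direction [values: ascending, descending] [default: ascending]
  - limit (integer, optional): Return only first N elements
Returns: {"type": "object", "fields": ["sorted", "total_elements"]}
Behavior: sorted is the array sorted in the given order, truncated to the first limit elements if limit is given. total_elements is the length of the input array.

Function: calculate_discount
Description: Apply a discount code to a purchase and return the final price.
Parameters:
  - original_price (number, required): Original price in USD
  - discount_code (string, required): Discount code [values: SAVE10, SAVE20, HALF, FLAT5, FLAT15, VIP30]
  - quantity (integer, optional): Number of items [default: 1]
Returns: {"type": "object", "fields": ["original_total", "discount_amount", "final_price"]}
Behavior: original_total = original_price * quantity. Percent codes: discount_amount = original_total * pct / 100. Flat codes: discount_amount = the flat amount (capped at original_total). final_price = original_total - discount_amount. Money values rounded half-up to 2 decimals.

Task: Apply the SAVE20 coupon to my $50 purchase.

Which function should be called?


The task needs a function whose description is: Apply a discount code to a purchase and return the final price.
calculate_discount


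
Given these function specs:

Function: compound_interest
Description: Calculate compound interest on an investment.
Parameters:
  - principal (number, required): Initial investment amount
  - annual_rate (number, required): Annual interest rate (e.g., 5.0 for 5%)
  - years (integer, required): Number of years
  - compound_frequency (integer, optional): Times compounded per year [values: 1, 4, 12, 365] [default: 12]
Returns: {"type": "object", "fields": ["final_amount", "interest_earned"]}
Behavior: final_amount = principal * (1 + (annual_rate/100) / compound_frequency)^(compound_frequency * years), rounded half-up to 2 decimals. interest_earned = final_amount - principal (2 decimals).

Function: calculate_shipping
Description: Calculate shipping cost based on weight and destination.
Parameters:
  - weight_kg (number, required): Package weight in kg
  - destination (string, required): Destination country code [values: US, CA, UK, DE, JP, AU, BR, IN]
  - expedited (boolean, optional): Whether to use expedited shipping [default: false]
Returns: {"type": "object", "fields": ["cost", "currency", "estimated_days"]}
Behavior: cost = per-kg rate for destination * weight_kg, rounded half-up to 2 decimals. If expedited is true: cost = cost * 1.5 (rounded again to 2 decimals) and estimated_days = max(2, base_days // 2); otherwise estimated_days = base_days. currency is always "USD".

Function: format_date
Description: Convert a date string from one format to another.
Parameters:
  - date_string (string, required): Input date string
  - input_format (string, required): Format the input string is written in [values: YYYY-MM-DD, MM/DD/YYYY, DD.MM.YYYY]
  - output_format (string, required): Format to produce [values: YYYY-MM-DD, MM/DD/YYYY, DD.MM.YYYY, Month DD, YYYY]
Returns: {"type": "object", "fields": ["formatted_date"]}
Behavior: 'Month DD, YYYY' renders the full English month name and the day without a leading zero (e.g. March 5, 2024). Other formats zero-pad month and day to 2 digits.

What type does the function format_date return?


The format_date spec declares Returns: {"type": "object", "fields": ["formatted_date"]}
Type:
object


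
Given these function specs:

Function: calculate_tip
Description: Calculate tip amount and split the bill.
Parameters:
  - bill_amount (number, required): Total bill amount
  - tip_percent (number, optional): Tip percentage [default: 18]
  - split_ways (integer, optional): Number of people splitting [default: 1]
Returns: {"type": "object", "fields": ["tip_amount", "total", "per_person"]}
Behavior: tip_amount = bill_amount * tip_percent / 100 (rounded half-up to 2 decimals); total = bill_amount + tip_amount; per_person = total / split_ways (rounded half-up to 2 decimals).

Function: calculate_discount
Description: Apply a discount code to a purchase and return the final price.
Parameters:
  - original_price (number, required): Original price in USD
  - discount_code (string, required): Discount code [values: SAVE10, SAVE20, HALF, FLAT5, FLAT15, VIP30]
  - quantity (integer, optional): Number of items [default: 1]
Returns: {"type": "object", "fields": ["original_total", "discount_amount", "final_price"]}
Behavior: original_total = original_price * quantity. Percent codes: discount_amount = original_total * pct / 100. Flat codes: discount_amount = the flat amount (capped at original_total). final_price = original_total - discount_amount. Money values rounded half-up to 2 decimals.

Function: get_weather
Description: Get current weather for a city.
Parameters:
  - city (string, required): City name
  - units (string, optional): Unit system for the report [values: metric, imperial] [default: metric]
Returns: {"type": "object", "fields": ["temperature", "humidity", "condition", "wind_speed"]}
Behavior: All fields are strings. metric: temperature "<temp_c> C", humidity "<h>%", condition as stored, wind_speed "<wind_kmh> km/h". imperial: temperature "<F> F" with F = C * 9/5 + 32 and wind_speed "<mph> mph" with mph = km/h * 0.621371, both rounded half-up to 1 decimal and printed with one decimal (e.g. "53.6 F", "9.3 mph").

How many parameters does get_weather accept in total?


Parameters of get_weather: city (required), units (optional)
Total:
2


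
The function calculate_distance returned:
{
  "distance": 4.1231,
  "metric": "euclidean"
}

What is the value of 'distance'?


4.1231


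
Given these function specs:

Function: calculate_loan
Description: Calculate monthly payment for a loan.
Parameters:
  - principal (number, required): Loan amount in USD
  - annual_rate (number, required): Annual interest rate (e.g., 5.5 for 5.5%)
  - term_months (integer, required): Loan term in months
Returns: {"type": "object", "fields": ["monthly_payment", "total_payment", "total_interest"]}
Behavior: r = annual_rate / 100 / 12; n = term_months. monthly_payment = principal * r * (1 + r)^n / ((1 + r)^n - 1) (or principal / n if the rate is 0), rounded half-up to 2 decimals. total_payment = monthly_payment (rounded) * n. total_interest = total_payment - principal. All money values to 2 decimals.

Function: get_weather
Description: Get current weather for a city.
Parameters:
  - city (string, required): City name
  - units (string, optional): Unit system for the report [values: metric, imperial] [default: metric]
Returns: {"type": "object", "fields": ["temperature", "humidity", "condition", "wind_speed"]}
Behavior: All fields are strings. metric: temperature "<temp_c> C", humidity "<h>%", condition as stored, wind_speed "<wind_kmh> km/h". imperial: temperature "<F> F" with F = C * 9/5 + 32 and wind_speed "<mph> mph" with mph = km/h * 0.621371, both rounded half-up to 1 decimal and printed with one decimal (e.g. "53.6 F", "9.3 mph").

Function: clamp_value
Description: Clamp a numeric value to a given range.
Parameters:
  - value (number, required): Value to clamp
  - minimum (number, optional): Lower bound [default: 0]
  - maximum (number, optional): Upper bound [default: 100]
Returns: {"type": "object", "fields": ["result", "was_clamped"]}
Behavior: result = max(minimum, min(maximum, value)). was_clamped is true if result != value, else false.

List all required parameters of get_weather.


Parameters of get_weather and their required/optional flag:
  city: required
  units: optional
city


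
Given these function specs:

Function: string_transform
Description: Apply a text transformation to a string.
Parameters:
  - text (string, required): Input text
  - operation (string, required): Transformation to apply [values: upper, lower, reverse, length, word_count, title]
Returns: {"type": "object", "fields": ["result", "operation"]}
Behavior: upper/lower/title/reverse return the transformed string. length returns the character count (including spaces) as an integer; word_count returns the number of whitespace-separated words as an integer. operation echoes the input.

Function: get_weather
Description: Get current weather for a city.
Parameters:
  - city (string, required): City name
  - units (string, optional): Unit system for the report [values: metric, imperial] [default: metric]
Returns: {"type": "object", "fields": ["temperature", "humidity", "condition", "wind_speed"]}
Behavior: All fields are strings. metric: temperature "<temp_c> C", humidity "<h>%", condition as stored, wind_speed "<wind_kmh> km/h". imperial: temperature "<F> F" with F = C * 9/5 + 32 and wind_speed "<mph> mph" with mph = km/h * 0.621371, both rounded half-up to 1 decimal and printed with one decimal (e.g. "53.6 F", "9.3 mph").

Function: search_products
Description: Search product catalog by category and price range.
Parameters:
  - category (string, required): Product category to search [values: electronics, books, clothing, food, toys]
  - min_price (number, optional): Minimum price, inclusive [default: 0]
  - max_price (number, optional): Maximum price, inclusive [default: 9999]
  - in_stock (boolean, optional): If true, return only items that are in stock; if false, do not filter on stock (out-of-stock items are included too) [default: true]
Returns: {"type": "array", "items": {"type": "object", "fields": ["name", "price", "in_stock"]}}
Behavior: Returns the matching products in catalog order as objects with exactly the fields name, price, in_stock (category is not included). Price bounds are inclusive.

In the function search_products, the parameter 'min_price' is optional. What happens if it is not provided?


The search_products spec declares:
  - min_price (number, optional): Minimum price, inclusive [default: 0]
It defaults to 0
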